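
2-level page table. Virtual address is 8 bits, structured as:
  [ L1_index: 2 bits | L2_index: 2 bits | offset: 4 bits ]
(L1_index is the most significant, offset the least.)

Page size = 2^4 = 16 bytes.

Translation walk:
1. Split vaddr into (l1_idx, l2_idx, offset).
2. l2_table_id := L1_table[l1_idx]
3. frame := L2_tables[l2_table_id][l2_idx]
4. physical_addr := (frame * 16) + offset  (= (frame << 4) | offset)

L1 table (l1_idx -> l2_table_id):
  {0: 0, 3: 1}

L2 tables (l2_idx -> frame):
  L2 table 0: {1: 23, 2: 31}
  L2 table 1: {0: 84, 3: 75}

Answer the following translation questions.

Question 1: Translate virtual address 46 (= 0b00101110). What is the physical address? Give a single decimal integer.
vaddr = 46 = 0b00101110
Split: l1_idx=0, l2_idx=2, offset=14
L1[0] = 0
L2[0][2] = 31
paddr = 31 * 16 + 14 = 510

Answer: 510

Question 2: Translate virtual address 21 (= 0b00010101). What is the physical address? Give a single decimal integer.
Answer: 373

Derivation:
vaddr = 21 = 0b00010101
Split: l1_idx=0, l2_idx=1, offset=5
L1[0] = 0
L2[0][1] = 23
paddr = 23 * 16 + 5 = 373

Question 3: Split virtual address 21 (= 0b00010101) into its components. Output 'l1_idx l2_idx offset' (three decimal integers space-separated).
vaddr = 21 = 0b00010101
  top 2 bits -> l1_idx = 0
  next 2 bits -> l2_idx = 1
  bottom 4 bits -> offset = 5

Answer: 0 1 5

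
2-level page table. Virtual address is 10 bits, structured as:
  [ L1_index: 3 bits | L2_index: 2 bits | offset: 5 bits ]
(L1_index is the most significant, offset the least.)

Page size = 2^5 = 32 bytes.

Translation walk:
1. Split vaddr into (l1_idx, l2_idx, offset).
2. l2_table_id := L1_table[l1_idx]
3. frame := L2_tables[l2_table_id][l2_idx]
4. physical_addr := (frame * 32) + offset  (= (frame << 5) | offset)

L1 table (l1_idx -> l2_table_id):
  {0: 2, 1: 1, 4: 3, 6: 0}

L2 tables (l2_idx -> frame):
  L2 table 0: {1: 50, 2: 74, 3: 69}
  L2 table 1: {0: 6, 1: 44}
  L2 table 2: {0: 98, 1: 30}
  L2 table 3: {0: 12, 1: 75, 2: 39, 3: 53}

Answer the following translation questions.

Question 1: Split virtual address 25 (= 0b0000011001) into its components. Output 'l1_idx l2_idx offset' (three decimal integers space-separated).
Answer: 0 0 25

Derivation:
vaddr = 25 = 0b0000011001
  top 3 bits -> l1_idx = 0
  next 2 bits -> l2_idx = 0
  bottom 5 bits -> offset = 25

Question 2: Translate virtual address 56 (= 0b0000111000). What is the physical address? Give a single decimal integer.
Answer: 984

Derivation:
vaddr = 56 = 0b0000111000
Split: l1_idx=0, l2_idx=1, offset=24
L1[0] = 2
L2[2][1] = 30
paddr = 30 * 32 + 24 = 984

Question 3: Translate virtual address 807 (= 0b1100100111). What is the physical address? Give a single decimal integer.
vaddr = 807 = 0b1100100111
Split: l1_idx=6, l2_idx=1, offset=7
L1[6] = 0
L2[0][1] = 50
paddr = 50 * 32 + 7 = 1607

Answer: 1607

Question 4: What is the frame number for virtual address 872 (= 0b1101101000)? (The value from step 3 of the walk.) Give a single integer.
Answer: 69

Derivation:
vaddr = 872: l1_idx=6, l2_idx=3
L1[6] = 0; L2[0][3] = 69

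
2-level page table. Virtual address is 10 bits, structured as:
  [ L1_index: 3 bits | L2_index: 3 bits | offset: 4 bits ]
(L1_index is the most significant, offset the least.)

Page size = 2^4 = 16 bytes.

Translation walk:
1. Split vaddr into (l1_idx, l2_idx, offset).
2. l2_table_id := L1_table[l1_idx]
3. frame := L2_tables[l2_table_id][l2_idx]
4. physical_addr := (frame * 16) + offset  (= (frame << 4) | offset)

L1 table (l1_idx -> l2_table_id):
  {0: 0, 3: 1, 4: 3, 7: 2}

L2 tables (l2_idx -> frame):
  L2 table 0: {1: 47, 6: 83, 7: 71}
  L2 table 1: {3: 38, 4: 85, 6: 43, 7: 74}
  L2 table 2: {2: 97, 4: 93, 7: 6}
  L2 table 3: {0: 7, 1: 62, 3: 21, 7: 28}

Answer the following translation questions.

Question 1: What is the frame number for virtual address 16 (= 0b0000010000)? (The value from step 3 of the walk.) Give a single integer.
vaddr = 16: l1_idx=0, l2_idx=1
L1[0] = 0; L2[0][1] = 47

Answer: 47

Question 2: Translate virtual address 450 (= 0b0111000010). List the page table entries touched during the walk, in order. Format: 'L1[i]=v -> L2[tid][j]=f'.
vaddr = 450 = 0b0111000010
Split: l1_idx=3, l2_idx=4, offset=2

Answer: L1[3]=1 -> L2[1][4]=85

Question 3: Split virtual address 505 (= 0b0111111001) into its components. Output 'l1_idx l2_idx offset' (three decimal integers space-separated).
vaddr = 505 = 0b0111111001
  top 3 bits -> l1_idx = 3
  next 3 bits -> l2_idx = 7
  bottom 4 bits -> offset = 9

Answer: 3 7 9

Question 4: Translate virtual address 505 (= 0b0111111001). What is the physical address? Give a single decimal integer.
Answer: 1193

Derivation:
vaddr = 505 = 0b0111111001
Split: l1_idx=3, l2_idx=7, offset=9
L1[3] = 1
L2[1][7] = 74
paddr = 74 * 16 + 9 = 1193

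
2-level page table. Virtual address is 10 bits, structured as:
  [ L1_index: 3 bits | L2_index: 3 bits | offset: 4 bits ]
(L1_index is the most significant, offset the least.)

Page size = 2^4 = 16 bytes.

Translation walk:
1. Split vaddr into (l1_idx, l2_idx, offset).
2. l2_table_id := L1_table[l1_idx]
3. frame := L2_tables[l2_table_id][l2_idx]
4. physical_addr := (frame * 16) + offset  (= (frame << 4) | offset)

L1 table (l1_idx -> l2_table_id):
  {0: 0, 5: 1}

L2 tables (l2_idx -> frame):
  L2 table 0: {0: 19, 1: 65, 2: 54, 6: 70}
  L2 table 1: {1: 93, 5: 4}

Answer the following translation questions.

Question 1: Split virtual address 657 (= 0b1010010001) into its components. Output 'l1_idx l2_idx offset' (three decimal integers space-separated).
vaddr = 657 = 0b1010010001
  top 3 bits -> l1_idx = 5
  next 3 bits -> l2_idx = 1
  bottom 4 bits -> offset = 1

Answer: 5 1 1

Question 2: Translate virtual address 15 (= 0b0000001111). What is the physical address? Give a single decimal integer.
Answer: 319

Derivation:
vaddr = 15 = 0b0000001111
Split: l1_idx=0, l2_idx=0, offset=15
L1[0] = 0
L2[0][0] = 19
paddr = 19 * 16 + 15 = 319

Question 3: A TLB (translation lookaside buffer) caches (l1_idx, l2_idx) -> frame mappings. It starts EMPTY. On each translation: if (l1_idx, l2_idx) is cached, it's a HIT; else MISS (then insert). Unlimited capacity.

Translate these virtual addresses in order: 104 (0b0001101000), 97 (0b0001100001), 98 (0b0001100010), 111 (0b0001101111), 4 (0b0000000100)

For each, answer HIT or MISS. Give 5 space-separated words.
Answer: MISS HIT HIT HIT MISS

Derivation:
vaddr=104: (0,6) not in TLB -> MISS, insert
vaddr=97: (0,6) in TLB -> HIT
vaddr=98: (0,6) in TLB -> HIT
vaddr=111: (0,6) in TLB -> HIT
vaddr=4: (0,0) not in TLB -> MISS, insert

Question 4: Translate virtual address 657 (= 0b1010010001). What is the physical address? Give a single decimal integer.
vaddr = 657 = 0b1010010001
Split: l1_idx=5, l2_idx=1, offset=1
L1[5] = 1
L2[1][1] = 93
paddr = 93 * 16 + 1 = 1489

Answer: 1489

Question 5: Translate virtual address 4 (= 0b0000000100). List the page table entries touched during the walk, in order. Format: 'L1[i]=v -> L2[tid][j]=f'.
vaddr = 4 = 0b0000000100
Split: l1_idx=0, l2_idx=0, offset=4

Answer: L1[0]=0 -> L2[0][0]=19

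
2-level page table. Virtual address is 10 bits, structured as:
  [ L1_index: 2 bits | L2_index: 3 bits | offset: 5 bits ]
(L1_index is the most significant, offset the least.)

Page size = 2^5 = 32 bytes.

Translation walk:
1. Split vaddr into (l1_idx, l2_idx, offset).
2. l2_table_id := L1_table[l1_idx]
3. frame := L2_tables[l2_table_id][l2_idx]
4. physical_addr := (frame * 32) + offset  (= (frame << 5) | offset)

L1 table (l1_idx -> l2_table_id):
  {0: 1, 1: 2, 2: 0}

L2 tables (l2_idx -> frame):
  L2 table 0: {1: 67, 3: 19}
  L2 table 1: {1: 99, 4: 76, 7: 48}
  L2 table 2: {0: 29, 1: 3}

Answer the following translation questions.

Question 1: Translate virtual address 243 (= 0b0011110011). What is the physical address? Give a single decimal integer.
Answer: 1555

Derivation:
vaddr = 243 = 0b0011110011
Split: l1_idx=0, l2_idx=7, offset=19
L1[0] = 1
L2[1][7] = 48
paddr = 48 * 32 + 19 = 1555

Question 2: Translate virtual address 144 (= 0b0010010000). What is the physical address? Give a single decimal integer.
Answer: 2448

Derivation:
vaddr = 144 = 0b0010010000
Split: l1_idx=0, l2_idx=4, offset=16
L1[0] = 1
L2[1][4] = 76
paddr = 76 * 32 + 16 = 2448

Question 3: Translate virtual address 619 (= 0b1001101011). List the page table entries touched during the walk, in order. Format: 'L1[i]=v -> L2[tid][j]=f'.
Answer: L1[2]=0 -> L2[0][3]=19

Derivation:
vaddr = 619 = 0b1001101011
Split: l1_idx=2, l2_idx=3, offset=11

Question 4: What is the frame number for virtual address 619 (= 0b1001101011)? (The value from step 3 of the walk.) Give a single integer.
Answer: 19

Derivation:
vaddr = 619: l1_idx=2, l2_idx=3
L1[2] = 0; L2[0][3] = 19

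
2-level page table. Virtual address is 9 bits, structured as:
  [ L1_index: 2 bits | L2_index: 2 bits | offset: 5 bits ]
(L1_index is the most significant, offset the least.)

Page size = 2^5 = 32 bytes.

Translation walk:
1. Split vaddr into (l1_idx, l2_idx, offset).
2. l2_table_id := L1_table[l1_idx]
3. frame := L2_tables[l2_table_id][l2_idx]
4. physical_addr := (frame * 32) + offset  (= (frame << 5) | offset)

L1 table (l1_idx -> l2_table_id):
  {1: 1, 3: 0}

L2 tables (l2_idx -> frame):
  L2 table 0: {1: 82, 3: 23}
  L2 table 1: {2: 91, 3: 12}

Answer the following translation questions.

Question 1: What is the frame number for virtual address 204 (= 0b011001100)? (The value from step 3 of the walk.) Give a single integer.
vaddr = 204: l1_idx=1, l2_idx=2
L1[1] = 1; L2[1][2] = 91

Answer: 91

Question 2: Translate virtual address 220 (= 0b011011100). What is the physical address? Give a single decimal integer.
vaddr = 220 = 0b011011100
Split: l1_idx=1, l2_idx=2, offset=28
L1[1] = 1
L2[1][2] = 91
paddr = 91 * 32 + 28 = 2940

Answer: 2940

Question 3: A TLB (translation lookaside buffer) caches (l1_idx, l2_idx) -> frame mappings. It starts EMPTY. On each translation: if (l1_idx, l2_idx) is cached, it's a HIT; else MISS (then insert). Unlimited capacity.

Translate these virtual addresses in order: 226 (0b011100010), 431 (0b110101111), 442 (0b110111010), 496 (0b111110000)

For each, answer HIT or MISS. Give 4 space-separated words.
Answer: MISS MISS HIT MISS

Derivation:
vaddr=226: (1,3) not in TLB -> MISS, insert
vaddr=431: (3,1) not in TLB -> MISS, insert
vaddr=442: (3,1) in TLB -> HIT
vaddr=496: (3,3) not in TLB -> MISS, insert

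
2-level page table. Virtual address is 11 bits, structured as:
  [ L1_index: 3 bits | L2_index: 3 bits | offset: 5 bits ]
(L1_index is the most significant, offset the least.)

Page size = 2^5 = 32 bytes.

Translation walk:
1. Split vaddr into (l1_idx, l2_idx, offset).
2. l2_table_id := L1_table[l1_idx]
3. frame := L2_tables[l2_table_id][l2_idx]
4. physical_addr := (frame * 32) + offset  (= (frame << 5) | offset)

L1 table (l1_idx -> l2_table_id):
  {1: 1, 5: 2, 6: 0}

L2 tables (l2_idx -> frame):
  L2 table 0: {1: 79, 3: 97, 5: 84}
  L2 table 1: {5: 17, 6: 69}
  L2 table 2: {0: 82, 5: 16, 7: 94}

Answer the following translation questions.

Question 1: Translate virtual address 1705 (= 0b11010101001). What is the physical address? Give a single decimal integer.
Answer: 2697

Derivation:
vaddr = 1705 = 0b11010101001
Split: l1_idx=6, l2_idx=5, offset=9
L1[6] = 0
L2[0][5] = 84
paddr = 84 * 32 + 9 = 2697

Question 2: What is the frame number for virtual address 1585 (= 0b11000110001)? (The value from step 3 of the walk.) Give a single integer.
Answer: 79

Derivation:
vaddr = 1585: l1_idx=6, l2_idx=1
L1[6] = 0; L2[0][1] = 79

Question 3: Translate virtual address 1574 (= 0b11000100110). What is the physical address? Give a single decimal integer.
vaddr = 1574 = 0b11000100110
Split: l1_idx=6, l2_idx=1, offset=6
L1[6] = 0
L2[0][1] = 79
paddr = 79 * 32 + 6 = 2534

Answer: 2534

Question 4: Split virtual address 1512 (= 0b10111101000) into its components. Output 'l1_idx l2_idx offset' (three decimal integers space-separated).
Answer: 5 7 8

Derivation:
vaddr = 1512 = 0b10111101000
  top 3 bits -> l1_idx = 5
  next 3 bits -> l2_idx = 7
  bottom 5 bits -> offset = 8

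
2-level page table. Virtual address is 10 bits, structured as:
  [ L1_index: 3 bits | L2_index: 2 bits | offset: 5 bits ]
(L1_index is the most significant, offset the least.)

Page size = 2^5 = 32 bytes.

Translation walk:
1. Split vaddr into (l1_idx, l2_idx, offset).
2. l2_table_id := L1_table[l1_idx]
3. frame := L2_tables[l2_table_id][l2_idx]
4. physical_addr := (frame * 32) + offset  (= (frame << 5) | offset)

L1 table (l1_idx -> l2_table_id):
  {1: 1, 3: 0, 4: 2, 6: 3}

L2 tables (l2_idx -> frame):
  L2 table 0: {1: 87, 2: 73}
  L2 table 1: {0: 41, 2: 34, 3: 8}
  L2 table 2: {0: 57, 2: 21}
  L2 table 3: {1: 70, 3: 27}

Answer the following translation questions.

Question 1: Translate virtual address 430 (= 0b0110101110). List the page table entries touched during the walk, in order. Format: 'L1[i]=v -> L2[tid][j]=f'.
Answer: L1[3]=0 -> L2[0][1]=87

Derivation:
vaddr = 430 = 0b0110101110
Split: l1_idx=3, l2_idx=1, offset=14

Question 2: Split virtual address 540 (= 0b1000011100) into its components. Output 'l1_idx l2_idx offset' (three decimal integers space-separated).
vaddr = 540 = 0b1000011100
  top 3 bits -> l1_idx = 4
  next 2 bits -> l2_idx = 0
  bottom 5 bits -> offset = 28

Answer: 4 0 28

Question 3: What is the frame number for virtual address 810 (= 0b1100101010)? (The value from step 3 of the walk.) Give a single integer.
Answer: 70

Derivation:
vaddr = 810: l1_idx=6, l2_idx=1
L1[6] = 3; L2[3][1] = 70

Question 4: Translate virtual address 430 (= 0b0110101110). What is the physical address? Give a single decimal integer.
Answer: 2798

Derivation:
vaddr = 430 = 0b0110101110
Split: l1_idx=3, l2_idx=1, offset=14
L1[3] = 0
L2[0][1] = 87
paddr = 87 * 32 + 14 = 2798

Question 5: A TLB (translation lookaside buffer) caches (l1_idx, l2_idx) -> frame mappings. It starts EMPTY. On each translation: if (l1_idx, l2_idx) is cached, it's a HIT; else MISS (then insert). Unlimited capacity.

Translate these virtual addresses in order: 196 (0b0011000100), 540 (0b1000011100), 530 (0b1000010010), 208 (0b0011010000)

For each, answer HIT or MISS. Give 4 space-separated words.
vaddr=196: (1,2) not in TLB -> MISS, insert
vaddr=540: (4,0) not in TLB -> MISS, insert
vaddr=530: (4,0) in TLB -> HIT
vaddr=208: (1,2) in TLB -> HIT

Answer: MISS MISS HIT HIT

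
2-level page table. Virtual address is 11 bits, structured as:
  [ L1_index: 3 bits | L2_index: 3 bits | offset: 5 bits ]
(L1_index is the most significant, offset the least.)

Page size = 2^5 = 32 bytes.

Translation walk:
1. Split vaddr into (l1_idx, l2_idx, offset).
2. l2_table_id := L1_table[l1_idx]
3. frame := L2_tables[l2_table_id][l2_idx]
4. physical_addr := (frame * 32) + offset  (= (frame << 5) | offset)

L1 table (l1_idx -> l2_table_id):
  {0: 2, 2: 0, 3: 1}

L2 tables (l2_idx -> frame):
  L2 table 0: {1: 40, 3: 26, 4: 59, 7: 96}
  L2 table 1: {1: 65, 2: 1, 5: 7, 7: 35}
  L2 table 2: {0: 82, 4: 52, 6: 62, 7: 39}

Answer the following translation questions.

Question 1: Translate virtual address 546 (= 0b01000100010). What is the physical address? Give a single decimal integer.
Answer: 1282

Derivation:
vaddr = 546 = 0b01000100010
Split: l1_idx=2, l2_idx=1, offset=2
L1[2] = 0
L2[0][1] = 40
paddr = 40 * 32 + 2 = 1282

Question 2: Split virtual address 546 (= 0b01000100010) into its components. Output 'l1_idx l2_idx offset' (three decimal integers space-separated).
Answer: 2 1 2

Derivation:
vaddr = 546 = 0b01000100010
  top 3 bits -> l1_idx = 2
  next 3 bits -> l2_idx = 1
  bottom 5 bits -> offset = 2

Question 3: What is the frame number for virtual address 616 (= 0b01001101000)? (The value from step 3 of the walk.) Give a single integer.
Answer: 26

Derivation:
vaddr = 616: l1_idx=2, l2_idx=3
L1[2] = 0; L2[0][3] = 26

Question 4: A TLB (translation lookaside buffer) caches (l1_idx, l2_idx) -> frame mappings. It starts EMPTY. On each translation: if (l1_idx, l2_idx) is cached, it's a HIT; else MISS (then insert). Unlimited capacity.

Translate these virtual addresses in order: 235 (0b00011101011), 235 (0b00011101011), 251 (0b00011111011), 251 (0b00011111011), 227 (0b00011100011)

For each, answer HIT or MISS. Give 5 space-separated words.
vaddr=235: (0,7) not in TLB -> MISS, insert
vaddr=235: (0,7) in TLB -> HIT
vaddr=251: (0,7) in TLB -> HIT
vaddr=251: (0,7) in TLB -> HIT
vaddr=227: (0,7) in TLB -> HIT

Answer: MISS HIT HIT HIT HIT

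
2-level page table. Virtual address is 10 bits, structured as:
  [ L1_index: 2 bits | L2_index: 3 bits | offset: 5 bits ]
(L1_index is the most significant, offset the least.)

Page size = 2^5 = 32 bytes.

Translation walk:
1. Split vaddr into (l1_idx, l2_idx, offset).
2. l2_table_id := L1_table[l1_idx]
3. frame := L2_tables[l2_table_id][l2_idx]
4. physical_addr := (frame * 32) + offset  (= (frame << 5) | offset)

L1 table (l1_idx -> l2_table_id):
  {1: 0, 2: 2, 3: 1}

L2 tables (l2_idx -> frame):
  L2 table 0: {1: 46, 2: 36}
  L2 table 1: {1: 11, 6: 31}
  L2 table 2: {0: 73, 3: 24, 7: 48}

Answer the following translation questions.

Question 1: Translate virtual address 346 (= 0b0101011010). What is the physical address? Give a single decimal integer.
vaddr = 346 = 0b0101011010
Split: l1_idx=1, l2_idx=2, offset=26
L1[1] = 0
L2[0][2] = 36
paddr = 36 * 32 + 26 = 1178

Answer: 1178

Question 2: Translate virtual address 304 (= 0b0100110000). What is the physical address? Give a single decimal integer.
vaddr = 304 = 0b0100110000
Split: l1_idx=1, l2_idx=1, offset=16
L1[1] = 0
L2[0][1] = 46
paddr = 46 * 32 + 16 = 1488

Answer: 1488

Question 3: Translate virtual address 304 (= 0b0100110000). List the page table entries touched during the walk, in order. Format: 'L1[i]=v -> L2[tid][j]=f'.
vaddr = 304 = 0b0100110000
Split: l1_idx=1, l2_idx=1, offset=16

Answer: L1[1]=0 -> L2[0][1]=46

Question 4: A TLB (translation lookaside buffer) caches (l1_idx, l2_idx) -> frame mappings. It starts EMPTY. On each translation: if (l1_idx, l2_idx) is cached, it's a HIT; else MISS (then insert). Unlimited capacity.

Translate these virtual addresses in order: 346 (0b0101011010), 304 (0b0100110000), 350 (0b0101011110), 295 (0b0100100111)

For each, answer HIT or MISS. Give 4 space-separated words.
Answer: MISS MISS HIT HIT

Derivation:
vaddr=346: (1,2) not in TLB -> MISS, insert
vaddr=304: (1,1) not in TLB -> MISS, insert
vaddr=350: (1,2) in TLB -> HIT
vaddr=295: (1,1) in TLB -> HIT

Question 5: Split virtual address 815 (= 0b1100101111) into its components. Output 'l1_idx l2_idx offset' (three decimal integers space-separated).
Answer: 3 1 15

Derivation:
vaddr = 815 = 0b1100101111
  top 2 bits -> l1_idx = 3
  next 3 bits -> l2_idx = 1
  bottom 5 bits -> offset = 15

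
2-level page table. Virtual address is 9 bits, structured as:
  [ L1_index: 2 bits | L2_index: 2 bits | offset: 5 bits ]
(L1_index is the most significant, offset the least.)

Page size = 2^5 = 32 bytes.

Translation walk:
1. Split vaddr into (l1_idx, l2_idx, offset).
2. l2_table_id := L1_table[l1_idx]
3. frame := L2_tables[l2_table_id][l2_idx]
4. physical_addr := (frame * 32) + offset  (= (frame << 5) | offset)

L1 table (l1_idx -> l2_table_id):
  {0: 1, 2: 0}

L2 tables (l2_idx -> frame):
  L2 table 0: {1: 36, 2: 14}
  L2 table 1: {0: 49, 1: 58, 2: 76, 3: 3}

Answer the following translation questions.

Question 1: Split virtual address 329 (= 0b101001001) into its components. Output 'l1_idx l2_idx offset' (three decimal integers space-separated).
vaddr = 329 = 0b101001001
  top 2 bits -> l1_idx = 2
  next 2 bits -> l2_idx = 2
  bottom 5 bits -> offset = 9

Answer: 2 2 9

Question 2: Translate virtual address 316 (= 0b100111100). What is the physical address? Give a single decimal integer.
vaddr = 316 = 0b100111100
Split: l1_idx=2, l2_idx=1, offset=28
L1[2] = 0
L2[0][1] = 36
paddr = 36 * 32 + 28 = 1180

Answer: 1180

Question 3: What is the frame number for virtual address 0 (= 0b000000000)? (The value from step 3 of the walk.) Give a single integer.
vaddr = 0: l1_idx=0, l2_idx=0
L1[0] = 1; L2[1][0] = 49

Answer: 49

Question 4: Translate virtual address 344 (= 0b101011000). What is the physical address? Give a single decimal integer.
Answer: 472

Derivation:
vaddr = 344 = 0b101011000
Split: l1_idx=2, l2_idx=2, offset=24
L1[2] = 0
L2[0][2] = 14
paddr = 14 * 32 + 24 = 472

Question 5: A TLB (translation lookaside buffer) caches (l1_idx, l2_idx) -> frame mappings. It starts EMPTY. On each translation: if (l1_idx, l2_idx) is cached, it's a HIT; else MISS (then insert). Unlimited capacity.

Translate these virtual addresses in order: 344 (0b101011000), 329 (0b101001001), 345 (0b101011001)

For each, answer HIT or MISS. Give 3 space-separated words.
Answer: MISS HIT HIT

Derivation:
vaddr=344: (2,2) not in TLB -> MISS, insert
vaddr=329: (2,2) in TLB -> HIT
vaddr=345: (2,2) in TLB -> HIT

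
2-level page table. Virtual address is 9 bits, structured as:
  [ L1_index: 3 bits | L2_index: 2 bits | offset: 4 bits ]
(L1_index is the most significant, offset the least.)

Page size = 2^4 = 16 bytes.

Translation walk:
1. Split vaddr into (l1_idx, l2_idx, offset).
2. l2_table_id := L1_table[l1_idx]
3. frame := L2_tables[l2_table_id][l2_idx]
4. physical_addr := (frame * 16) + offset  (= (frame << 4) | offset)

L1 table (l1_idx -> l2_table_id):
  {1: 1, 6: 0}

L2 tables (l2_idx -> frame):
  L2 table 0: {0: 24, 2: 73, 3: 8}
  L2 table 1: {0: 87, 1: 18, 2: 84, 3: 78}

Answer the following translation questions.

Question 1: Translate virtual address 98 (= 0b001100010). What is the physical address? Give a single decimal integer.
vaddr = 98 = 0b001100010
Split: l1_idx=1, l2_idx=2, offset=2
L1[1] = 1
L2[1][2] = 84
paddr = 84 * 16 + 2 = 1346

Answer: 1346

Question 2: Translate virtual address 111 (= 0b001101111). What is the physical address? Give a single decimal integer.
Answer: 1359

Derivation:
vaddr = 111 = 0b001101111
Split: l1_idx=1, l2_idx=2, offset=15
L1[1] = 1
L2[1][2] = 84
paddr = 84 * 16 + 15 = 1359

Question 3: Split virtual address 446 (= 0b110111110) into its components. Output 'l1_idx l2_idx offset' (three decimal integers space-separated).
vaddr = 446 = 0b110111110
  top 3 bits -> l1_idx = 6
  next 2 bits -> l2_idx = 3
  bottom 4 bits -> offset = 14

Answer: 6 3 14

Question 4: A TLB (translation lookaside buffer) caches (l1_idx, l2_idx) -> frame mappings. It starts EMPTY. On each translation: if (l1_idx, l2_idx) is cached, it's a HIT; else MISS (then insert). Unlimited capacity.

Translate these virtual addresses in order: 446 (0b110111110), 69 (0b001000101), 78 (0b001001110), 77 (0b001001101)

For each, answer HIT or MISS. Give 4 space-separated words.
Answer: MISS MISS HIT HIT

Derivation:
vaddr=446: (6,3) not in TLB -> MISS, insert
vaddr=69: (1,0) not in TLB -> MISS, insert
vaddr=78: (1,0) in TLB -> HIT
vaddr=77: (1,0) in TLB -> HIT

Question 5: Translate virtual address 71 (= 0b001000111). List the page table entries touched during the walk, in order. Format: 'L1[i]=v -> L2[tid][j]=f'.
Answer: L1[1]=1 -> L2[1][0]=87

Derivation:
vaddr = 71 = 0b001000111
Split: l1_idx=1, l2_idx=0, offset=7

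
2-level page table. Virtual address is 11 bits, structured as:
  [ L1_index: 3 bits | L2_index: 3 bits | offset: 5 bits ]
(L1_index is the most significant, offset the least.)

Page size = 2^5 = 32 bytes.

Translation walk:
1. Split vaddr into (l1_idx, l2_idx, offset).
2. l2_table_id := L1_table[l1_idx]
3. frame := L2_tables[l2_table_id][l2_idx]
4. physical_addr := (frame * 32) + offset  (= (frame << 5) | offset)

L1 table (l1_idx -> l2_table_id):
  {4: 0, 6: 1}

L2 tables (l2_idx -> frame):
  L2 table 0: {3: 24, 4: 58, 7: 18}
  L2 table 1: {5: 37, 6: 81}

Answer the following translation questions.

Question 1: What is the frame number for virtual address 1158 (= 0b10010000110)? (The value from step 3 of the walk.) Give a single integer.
Answer: 58

Derivation:
vaddr = 1158: l1_idx=4, l2_idx=4
L1[4] = 0; L2[0][4] = 58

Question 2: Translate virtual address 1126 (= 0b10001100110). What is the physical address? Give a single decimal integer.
vaddr = 1126 = 0b10001100110
Split: l1_idx=4, l2_idx=3, offset=6
L1[4] = 0
L2[0][3] = 24
paddr = 24 * 32 + 6 = 774

Answer: 774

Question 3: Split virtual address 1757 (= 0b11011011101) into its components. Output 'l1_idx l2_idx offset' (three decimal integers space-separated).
vaddr = 1757 = 0b11011011101
  top 3 bits -> l1_idx = 6
  next 3 bits -> l2_idx = 6
  bottom 5 bits -> offset = 29

Answer: 6 6 29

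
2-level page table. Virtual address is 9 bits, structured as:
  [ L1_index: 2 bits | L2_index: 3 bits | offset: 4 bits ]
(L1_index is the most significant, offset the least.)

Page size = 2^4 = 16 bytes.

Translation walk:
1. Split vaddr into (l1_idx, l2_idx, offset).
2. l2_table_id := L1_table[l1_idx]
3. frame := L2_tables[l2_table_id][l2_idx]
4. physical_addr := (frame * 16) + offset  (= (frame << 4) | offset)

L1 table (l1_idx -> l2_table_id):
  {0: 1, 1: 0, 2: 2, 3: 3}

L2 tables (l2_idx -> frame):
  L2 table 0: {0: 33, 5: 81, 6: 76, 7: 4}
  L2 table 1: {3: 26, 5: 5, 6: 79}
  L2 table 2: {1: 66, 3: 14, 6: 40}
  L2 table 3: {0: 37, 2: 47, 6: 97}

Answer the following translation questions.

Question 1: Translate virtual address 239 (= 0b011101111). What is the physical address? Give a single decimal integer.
Answer: 1231

Derivation:
vaddr = 239 = 0b011101111
Split: l1_idx=1, l2_idx=6, offset=15
L1[1] = 0
L2[0][6] = 76
paddr = 76 * 16 + 15 = 1231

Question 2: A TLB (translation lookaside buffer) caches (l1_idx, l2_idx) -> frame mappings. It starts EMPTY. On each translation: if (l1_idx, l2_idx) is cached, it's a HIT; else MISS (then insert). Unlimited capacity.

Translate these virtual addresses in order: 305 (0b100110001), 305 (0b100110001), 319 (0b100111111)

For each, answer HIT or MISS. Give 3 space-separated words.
vaddr=305: (2,3) not in TLB -> MISS, insert
vaddr=305: (2,3) in TLB -> HIT
vaddr=319: (2,3) in TLB -> HIT

Answer: MISS HIT HIT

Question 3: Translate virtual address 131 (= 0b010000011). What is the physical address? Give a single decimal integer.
Answer: 531

Derivation:
vaddr = 131 = 0b010000011
Split: l1_idx=1, l2_idx=0, offset=3
L1[1] = 0
L2[0][0] = 33
paddr = 33 * 16 + 3 = 531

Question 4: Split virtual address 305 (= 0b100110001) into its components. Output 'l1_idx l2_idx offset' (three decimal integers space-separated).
vaddr = 305 = 0b100110001
  top 2 bits -> l1_idx = 2
  next 3 bits -> l2_idx = 3
  bottom 4 bits -> offset = 1

Answer: 2 3 1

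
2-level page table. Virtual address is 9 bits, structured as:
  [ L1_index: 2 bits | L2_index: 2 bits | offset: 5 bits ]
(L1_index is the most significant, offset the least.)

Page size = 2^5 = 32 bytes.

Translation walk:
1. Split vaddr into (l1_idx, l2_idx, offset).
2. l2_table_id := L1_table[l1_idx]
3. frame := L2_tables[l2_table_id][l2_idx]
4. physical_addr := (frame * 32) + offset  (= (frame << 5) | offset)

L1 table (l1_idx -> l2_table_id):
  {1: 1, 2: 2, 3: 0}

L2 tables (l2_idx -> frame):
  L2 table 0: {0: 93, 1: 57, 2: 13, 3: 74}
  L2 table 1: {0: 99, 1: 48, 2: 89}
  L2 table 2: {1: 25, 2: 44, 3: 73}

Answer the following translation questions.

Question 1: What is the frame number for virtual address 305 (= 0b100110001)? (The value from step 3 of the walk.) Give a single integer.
vaddr = 305: l1_idx=2, l2_idx=1
L1[2] = 2; L2[2][1] = 25

Answer: 25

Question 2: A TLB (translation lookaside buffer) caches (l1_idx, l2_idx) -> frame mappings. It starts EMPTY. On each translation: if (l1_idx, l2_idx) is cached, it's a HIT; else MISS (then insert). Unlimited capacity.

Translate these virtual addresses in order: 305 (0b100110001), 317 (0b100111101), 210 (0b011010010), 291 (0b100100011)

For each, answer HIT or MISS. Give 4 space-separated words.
Answer: MISS HIT MISS HIT

Derivation:
vaddr=305: (2,1) not in TLB -> MISS, insert
vaddr=317: (2,1) in TLB -> HIT
vaddr=210: (1,2) not in TLB -> MISS, insert
vaddr=291: (2,1) in TLB -> HIT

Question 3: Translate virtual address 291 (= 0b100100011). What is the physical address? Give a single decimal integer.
Answer: 803

Derivation:
vaddr = 291 = 0b100100011
Split: l1_idx=2, l2_idx=1, offset=3
L1[2] = 2
L2[2][1] = 25
paddr = 25 * 32 + 3 = 803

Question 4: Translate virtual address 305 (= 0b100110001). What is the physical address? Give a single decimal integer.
Answer: 817

Derivation:
vaddr = 305 = 0b100110001
Split: l1_idx=2, l2_idx=1, offset=17
L1[2] = 2
L2[2][1] = 25
paddr = 25 * 32 + 17 = 817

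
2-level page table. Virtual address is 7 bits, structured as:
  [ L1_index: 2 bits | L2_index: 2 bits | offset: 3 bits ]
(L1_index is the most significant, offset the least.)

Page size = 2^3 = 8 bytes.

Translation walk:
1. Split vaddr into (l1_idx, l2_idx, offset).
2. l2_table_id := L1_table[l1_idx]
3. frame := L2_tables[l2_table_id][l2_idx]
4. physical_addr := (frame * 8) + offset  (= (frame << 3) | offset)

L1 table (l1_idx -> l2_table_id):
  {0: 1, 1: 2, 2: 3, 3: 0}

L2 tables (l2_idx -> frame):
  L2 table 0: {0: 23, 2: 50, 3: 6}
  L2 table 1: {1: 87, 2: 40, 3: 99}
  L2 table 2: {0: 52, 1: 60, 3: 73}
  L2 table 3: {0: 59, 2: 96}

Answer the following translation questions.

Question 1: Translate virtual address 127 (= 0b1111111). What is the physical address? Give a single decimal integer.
vaddr = 127 = 0b1111111
Split: l1_idx=3, l2_idx=3, offset=7
L1[3] = 0
L2[0][3] = 6
paddr = 6 * 8 + 7 = 55

Answer: 55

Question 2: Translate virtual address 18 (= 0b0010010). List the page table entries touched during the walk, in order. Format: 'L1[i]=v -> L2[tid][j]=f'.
Answer: L1[0]=1 -> L2[1][2]=40

Derivation:
vaddr = 18 = 0b0010010
Split: l1_idx=0, l2_idx=2, offset=2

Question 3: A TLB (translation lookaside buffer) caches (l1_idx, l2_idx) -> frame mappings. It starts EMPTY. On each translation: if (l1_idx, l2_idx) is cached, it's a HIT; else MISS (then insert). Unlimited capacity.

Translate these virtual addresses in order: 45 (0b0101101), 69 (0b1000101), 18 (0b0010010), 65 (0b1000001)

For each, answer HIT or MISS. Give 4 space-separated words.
Answer: MISS MISS MISS HIT

Derivation:
vaddr=45: (1,1) not in TLB -> MISS, insert
vaddr=69: (2,0) not in TLB -> MISS, insert
vaddr=18: (0,2) not in TLB -> MISS, insert
vaddr=65: (2,0) in TLB -> HIT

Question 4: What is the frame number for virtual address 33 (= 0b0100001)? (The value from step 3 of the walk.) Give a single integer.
Answer: 52

Derivation:
vaddr = 33: l1_idx=1, l2_idx=0
L1[1] = 2; L2[2][0] = 52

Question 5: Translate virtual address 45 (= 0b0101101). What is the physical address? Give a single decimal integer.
Answer: 485

Derivation:
vaddr = 45 = 0b0101101
Split: l1_idx=1, l2_idx=1, offset=5
L1[1] = 2
L2[2][1] = 60
paddr = 60 * 8 + 5 = 485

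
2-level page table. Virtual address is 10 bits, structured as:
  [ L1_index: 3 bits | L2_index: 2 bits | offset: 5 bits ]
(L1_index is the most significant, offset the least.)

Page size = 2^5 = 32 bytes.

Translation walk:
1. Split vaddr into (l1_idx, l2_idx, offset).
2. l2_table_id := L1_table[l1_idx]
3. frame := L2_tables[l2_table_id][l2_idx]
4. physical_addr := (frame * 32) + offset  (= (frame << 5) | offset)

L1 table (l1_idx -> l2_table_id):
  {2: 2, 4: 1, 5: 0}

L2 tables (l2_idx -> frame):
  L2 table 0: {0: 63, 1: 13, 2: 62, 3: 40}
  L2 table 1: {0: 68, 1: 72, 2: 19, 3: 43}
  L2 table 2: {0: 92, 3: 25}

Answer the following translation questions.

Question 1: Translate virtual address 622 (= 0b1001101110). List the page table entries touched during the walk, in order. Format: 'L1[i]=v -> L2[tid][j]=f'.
vaddr = 622 = 0b1001101110
Split: l1_idx=4, l2_idx=3, offset=14

Answer: L1[4]=1 -> L2[1][3]=43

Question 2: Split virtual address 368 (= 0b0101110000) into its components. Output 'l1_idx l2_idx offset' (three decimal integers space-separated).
Answer: 2 3 16

Derivation:
vaddr = 368 = 0b0101110000
  top 3 bits -> l1_idx = 2
  next 2 bits -> l2_idx = 3
  bottom 5 bits -> offset = 16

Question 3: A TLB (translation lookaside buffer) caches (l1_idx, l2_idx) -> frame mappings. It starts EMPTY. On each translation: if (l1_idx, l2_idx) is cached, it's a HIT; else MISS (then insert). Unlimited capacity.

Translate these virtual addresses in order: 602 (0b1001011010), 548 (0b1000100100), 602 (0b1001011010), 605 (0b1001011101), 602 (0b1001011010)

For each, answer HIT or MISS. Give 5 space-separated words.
Answer: MISS MISS HIT HIT HIT

Derivation:
vaddr=602: (4,2) not in TLB -> MISS, insert
vaddr=548: (4,1) not in TLB -> MISS, insert
vaddr=602: (4,2) in TLB -> HIT
vaddr=605: (4,2) in TLB -> HIT
vaddr=602: (4,2) in TLB -> HIT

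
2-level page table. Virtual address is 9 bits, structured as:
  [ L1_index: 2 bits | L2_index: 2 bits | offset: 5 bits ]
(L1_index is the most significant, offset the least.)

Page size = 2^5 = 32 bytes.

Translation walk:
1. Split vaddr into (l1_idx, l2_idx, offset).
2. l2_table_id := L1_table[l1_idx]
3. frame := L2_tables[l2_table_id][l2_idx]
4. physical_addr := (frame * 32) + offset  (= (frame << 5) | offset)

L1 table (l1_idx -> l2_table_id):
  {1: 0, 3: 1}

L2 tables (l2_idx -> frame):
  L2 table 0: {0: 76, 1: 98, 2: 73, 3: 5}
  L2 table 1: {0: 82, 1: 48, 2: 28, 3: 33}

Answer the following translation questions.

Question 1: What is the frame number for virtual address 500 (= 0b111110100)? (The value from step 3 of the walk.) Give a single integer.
vaddr = 500: l1_idx=3, l2_idx=3
L1[3] = 1; L2[1][3] = 33

Answer: 33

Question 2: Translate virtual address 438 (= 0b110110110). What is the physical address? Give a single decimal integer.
Answer: 1558

Derivation:
vaddr = 438 = 0b110110110
Split: l1_idx=3, l2_idx=1, offset=22
L1[3] = 1
L2[1][1] = 48
paddr = 48 * 32 + 22 = 1558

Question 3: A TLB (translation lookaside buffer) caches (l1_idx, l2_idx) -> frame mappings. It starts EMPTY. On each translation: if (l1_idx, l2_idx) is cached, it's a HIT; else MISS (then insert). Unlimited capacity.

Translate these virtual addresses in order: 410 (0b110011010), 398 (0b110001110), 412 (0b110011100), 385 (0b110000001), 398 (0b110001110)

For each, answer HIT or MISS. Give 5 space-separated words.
Answer: MISS HIT HIT HIT HIT

Derivation:
vaddr=410: (3,0) not in TLB -> MISS, insert
vaddr=398: (3,0) in TLB -> HIT
vaddr=412: (3,0) in TLB -> HIT
vaddr=385: (3,0) in TLB -> HIT
vaddr=398: (3,0) in TLB -> HIT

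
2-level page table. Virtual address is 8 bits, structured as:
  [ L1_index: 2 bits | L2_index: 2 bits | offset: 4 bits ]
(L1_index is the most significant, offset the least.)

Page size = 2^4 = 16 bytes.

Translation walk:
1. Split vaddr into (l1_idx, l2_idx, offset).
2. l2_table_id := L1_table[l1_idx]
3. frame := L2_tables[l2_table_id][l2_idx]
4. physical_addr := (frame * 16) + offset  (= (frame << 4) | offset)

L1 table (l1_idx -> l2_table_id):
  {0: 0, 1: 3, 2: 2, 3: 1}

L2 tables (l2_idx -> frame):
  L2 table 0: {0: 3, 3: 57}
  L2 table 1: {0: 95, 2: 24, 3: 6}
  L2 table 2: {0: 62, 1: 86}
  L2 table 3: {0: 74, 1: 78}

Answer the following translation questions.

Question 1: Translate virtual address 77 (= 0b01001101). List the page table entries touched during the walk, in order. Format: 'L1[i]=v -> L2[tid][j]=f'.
vaddr = 77 = 0b01001101
Split: l1_idx=1, l2_idx=0, offset=13

Answer: L1[1]=3 -> L2[3][0]=74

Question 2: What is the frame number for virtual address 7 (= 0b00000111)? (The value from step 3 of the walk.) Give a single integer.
Answer: 3

Derivation:
vaddr = 7: l1_idx=0, l2_idx=0
L1[0] = 0; L2[0][0] = 3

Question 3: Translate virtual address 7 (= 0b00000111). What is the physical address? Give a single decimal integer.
Answer: 55

Derivation:
vaddr = 7 = 0b00000111
Split: l1_idx=0, l2_idx=0, offset=7
L1[0] = 0
L2[0][0] = 3
paddr = 3 * 16 + 7 = 55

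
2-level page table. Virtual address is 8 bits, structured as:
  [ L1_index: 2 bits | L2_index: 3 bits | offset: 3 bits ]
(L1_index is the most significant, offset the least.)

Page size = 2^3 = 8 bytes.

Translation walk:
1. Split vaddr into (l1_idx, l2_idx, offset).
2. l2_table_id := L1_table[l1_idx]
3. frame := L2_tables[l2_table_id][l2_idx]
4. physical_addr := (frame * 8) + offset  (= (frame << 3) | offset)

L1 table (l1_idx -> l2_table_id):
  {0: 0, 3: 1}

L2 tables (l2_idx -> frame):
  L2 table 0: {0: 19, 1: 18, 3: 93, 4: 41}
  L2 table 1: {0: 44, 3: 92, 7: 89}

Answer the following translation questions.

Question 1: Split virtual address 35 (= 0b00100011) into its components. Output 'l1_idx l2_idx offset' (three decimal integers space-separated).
Answer: 0 4 3

Derivation:
vaddr = 35 = 0b00100011
  top 2 bits -> l1_idx = 0
  next 3 bits -> l2_idx = 4
  bottom 3 bits -> offset = 3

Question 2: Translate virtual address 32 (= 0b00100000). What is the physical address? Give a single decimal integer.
Answer: 328

Derivation:
vaddr = 32 = 0b00100000
Split: l1_idx=0, l2_idx=4, offset=0
L1[0] = 0
L2[0][4] = 41
paddr = 41 * 8 + 0 = 328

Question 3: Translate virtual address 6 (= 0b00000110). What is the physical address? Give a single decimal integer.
vaddr = 6 = 0b00000110
Split: l1_idx=0, l2_idx=0, offset=6
L1[0] = 0
L2[0][0] = 19
paddr = 19 * 8 + 6 = 158

Answer: 158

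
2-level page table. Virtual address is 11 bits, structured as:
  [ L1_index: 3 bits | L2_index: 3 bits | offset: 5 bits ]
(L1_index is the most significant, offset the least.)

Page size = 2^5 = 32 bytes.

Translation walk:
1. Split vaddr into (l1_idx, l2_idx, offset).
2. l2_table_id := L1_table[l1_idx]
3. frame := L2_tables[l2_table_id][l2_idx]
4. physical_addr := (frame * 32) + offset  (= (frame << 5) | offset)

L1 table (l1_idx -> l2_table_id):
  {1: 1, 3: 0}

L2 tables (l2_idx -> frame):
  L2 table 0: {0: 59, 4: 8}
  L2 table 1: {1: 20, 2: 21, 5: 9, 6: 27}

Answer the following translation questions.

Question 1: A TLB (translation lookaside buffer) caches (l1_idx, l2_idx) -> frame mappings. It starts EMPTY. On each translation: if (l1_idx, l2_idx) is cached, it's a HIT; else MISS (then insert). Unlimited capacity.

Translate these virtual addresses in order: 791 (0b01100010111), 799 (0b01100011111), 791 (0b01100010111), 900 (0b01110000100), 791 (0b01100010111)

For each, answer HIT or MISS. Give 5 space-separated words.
vaddr=791: (3,0) not in TLB -> MISS, insert
vaddr=799: (3,0) in TLB -> HIT
vaddr=791: (3,0) in TLB -> HIT
vaddr=900: (3,4) not in TLB -> MISS, insert
vaddr=791: (3,0) in TLB -> HIT

Answer: MISS HIT HIT MISS HIT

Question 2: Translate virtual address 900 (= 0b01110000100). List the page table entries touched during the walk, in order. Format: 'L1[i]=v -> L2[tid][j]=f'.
vaddr = 900 = 0b01110000100
Split: l1_idx=3, l2_idx=4, offset=4

Answer: L1[3]=0 -> L2[0][4]=8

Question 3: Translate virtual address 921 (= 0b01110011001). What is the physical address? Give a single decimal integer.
Answer: 281

Derivation:
vaddr = 921 = 0b01110011001
Split: l1_idx=3, l2_idx=4, offset=25
L1[3] = 0
L2[0][4] = 8
paddr = 8 * 32 + 25 = 281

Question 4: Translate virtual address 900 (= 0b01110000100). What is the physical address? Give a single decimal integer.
Answer: 260

Derivation:
vaddr = 900 = 0b01110000100
Split: l1_idx=3, l2_idx=4, offset=4
L1[3] = 0
L2[0][4] = 8
paddr = 8 * 32 + 4 = 260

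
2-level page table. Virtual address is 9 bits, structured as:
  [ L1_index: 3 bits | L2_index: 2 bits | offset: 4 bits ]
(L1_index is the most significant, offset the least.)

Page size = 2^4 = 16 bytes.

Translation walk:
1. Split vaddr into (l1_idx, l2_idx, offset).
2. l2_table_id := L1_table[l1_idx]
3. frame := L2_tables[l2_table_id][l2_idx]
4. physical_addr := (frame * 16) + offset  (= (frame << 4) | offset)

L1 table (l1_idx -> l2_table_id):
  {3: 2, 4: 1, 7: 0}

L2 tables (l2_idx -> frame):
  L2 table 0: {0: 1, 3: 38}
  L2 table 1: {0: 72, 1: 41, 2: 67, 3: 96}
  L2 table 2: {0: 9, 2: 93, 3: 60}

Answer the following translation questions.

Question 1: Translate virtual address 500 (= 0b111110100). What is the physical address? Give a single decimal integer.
Answer: 612

Derivation:
vaddr = 500 = 0b111110100
Split: l1_idx=7, l2_idx=3, offset=4
L1[7] = 0
L2[0][3] = 38
paddr = 38 * 16 + 4 = 612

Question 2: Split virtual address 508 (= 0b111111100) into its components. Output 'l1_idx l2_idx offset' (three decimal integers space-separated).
vaddr = 508 = 0b111111100
  top 3 bits -> l1_idx = 7
  next 2 bits -> l2_idx = 3
  bottom 4 bits -> offset = 12

Answer: 7 3 12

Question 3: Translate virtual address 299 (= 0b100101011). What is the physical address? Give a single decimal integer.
vaddr = 299 = 0b100101011
Split: l1_idx=4, l2_idx=2, offset=11
L1[4] = 1
L2[1][2] = 67
paddr = 67 * 16 + 11 = 1083

Answer: 1083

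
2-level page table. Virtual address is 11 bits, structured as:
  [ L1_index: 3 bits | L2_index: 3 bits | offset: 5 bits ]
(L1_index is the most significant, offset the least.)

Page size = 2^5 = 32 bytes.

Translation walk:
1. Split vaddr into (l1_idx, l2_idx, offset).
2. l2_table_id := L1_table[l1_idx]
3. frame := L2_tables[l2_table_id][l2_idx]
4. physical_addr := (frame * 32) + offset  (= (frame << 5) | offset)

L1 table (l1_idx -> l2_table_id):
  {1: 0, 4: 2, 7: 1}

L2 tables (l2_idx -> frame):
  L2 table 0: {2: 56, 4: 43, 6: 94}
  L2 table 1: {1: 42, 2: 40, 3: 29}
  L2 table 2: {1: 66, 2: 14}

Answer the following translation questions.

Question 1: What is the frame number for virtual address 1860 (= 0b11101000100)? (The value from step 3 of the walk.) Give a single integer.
Answer: 40

Derivation:
vaddr = 1860: l1_idx=7, l2_idx=2
L1[7] = 1; L2[1][2] = 40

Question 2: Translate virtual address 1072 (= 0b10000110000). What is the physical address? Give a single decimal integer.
Answer: 2128

Derivation:
vaddr = 1072 = 0b10000110000
Split: l1_idx=4, l2_idx=1, offset=16
L1[4] = 2
L2[2][1] = 66
paddr = 66 * 32 + 16 = 2128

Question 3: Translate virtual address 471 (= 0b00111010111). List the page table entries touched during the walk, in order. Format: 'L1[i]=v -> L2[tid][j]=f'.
vaddr = 471 = 0b00111010111
Split: l1_idx=1, l2_idx=6, offset=23

Answer: L1[1]=0 -> L2[0][6]=94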